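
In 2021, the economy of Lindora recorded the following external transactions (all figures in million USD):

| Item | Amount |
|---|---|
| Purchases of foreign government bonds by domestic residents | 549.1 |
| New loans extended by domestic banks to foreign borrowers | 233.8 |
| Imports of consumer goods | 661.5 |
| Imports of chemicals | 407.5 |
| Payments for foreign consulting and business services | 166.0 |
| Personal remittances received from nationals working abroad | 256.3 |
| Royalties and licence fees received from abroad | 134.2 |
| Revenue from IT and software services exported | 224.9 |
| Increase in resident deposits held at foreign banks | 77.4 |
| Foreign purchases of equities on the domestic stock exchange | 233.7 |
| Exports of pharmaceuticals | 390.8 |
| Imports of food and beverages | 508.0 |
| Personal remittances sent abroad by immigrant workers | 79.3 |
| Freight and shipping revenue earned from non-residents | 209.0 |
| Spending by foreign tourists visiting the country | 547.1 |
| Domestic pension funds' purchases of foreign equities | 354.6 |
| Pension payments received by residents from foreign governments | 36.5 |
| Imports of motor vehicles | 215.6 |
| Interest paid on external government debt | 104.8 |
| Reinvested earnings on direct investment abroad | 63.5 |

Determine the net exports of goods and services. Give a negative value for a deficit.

Goods: -508.0 - 407.5 + 390.8 - 661.5 - 215.6 = -1401.8
Services: 209.0 + 224.9 + 547.1 + 134.2 - 166.0 = 949.2
Trade balance = -1401.8 + 949.2 = -452.6
(Excluded from the trade balance — financial account: purchases of foreign government bonds by domestic residents 549.1, new loans extended by domestic banks to foreign borrowers 233.8, increase in resident deposits held at foreign banks 77.4, foreign purchases of equities on the domestic stock exchange 233.7, domestic pension funds' purchases of foreign equities 354.6; secondary income: personal remittances received from nationals working abroad 256.3, personal remittances sent abroad by immigrant workers 79.3, pension payments received by residents from foreign governments 36.5; primary income: interest paid on external government debt 104.8, reinvested earnings on direct investment abroad 63.5.)

-452.6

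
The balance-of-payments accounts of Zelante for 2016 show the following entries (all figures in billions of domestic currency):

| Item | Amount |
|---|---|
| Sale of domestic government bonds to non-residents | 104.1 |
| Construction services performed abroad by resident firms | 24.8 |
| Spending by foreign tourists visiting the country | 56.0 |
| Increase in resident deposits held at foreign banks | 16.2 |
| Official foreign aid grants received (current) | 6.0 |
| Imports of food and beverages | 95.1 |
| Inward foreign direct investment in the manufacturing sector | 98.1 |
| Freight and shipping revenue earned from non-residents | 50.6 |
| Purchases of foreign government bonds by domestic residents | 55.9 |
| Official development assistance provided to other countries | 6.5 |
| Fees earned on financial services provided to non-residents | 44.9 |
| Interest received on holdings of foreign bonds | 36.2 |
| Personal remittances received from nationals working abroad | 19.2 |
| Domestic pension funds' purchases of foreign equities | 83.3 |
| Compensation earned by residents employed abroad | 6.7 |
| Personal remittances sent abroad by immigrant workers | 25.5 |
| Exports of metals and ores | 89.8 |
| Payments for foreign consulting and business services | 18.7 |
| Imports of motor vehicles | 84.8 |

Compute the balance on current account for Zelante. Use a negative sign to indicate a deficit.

Goods: -95.1 + 89.8 - 84.8 = -90.1
Services: 50.6 + 24.8 - 18.7 + 44.9 + 56.0 = 157.6
Primary income: 36.2 + 6.7 = 42.9
Secondary income: -6.5 + 19.2 - 25.5 + 6.0 = -6.8
Current account = (-90.1) + 157.6 + 42.9 + (-6.8) = 103.6
(Excluded from the current account — financial account: sale of domestic government bonds to non-residents 104.1, increase in resident deposits held at foreign banks 16.2, inward foreign direct investment in the manufacturing sector 98.1, purchases of foreign government bonds by domestic residents 55.9, domestic pension funds' purchases of foreign equities 83.3.)

103.6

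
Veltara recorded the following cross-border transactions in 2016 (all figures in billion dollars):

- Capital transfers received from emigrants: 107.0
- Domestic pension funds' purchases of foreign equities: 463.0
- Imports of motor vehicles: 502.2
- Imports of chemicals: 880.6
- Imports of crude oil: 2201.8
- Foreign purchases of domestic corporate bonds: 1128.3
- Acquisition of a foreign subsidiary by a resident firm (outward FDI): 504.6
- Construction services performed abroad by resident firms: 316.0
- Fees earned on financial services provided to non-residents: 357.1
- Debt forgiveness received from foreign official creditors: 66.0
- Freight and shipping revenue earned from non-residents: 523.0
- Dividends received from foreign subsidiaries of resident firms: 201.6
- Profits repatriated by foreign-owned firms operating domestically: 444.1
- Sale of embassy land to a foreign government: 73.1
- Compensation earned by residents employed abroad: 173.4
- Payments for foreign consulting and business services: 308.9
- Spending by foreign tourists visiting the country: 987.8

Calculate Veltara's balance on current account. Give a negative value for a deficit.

Goods: -880.6 - 2201.8 - 502.2 = -3584.6
Services: -308.9 + 987.8 + 357.1 + 316.0 + 523.0 = 1875.0
Primary income: -444.1 + 201.6 + 173.4 = -69.1
Current account = (-3584.6) + 1875.0 + (-69.1) = -1778.7
(Excluded from the current account — capital account: capital transfers received from emigrants 107.0, debt forgiveness received from foreign official creditors 66.0, sale of embassy land to a foreign government 73.1; financial account: domestic pension funds' purchases of foreign equities 463.0, foreign purchases of domestic corporate bonds 1128.3, acquisition of a foreign subsidiary by a resident firm (outward FDI) 504.6.)

-1778.7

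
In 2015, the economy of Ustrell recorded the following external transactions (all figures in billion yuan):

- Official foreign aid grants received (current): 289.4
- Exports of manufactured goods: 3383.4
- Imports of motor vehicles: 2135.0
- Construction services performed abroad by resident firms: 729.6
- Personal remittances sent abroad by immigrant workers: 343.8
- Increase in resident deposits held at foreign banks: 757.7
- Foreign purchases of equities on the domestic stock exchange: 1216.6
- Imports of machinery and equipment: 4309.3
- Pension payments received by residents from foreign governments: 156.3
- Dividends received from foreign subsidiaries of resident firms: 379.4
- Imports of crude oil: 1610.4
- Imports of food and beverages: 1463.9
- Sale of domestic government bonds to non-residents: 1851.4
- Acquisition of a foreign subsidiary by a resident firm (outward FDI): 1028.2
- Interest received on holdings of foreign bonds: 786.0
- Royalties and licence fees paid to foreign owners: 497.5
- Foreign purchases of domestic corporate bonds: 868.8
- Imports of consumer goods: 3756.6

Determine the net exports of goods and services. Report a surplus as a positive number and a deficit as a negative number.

Goods: -3756.6 - 1463.9 - 2135.0 - 1610.4 + 3383.4 - 4309.3 = -9891.8
Services: -497.5 + 729.6 = 232.1
Trade balance = -9891.8 + 232.1 = -9659.7
(Excluded from the trade balance — secondary income: official foreign aid grants received (current) 289.4, personal remittances sent abroad by immigrant workers 343.8, pension payments received by residents from foreign governments 156.3; financial account: increase in resident deposits held at foreign banks 757.7, foreign purchases of equities on the domestic stock exchange 1216.6, sale of domestic government bonds to non-residents 1851.4, acquisition of a foreign subsidiary by a resident firm (outward FDI) 1028.2, foreign purchases of domestic corporate bonds 868.8; primary income: dividends received from foreign subsidiaries of resident firms 379.4, interest received on holdings of foreign bonds 786.0.)

-9659.7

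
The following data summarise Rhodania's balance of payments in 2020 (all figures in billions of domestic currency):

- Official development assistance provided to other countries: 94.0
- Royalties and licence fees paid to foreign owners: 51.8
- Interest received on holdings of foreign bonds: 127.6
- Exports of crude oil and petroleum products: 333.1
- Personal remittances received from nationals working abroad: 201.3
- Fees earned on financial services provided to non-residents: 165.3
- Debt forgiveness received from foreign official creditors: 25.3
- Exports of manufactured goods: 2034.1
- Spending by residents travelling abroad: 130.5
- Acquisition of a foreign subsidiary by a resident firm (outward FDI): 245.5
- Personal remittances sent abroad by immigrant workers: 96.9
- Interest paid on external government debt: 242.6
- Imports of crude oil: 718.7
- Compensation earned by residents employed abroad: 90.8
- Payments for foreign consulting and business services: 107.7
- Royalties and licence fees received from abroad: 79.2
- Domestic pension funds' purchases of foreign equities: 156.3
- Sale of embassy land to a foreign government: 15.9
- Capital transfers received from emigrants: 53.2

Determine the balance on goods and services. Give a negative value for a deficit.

Goods: 2034.1 + 333.1 - 718.7 = 1648.5
Services: -51.8 + 79.2 - 107.7 - 130.5 + 165.3 = -45.5
Trade balance = 1648.5 + (-45.5) = 1603.0
(Excluded from the trade balance — secondary income: official development assistance provided to other countries 94.0, personal remittances received from nationals working abroad 201.3, personal remittances sent abroad by immigrant workers 96.9; primary income: interest received on holdings of foreign bonds 127.6, interest paid on external government debt 242.6, compensation earned by residents employed abroad 90.8; capital account: debt forgiveness received from foreign official creditors 25.3, sale of embassy land to a foreign government 15.9, capital transfers received from emigrants 53.2; financial account: acquisition of a foreign subsidiary by a resident firm (outward FDI) 245.5, domestic pension funds' purchases of foreign equities 156.3.)

1603.0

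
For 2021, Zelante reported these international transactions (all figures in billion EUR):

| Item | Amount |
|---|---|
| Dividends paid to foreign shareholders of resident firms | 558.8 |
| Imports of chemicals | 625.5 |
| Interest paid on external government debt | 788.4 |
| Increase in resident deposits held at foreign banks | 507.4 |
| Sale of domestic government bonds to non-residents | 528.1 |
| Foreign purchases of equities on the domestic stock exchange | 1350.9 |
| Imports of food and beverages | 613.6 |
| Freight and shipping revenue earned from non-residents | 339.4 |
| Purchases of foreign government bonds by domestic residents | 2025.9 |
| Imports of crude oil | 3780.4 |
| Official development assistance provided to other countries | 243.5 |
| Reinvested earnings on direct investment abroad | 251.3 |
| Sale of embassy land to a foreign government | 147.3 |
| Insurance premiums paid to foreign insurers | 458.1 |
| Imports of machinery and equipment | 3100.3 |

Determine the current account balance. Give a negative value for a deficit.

-9577.9

Goods: -3780.4 - 625.5 - 3100.3 - 613.6 = -8119.8
Services: -458.1 + 339.4 = -118.7
Primary income: -558.8 + 251.3 - 788.4 = -1095.9
Secondary income: -243.5
Current account = (-8119.8) + (-118.7) + (-1095.9) + (-243.5) = -9577.9
(Excluded from the current account — financial account: increase in resident deposits held at foreign banks 507.4, sale of domestic government bonds to non-residents 528.1, foreign purchases of equities on the domestic stock exchange 1350.9, purchases of foreign government bonds by domestic residents 2025.9; capital account: sale of embassy land to a foreign government 147.3.)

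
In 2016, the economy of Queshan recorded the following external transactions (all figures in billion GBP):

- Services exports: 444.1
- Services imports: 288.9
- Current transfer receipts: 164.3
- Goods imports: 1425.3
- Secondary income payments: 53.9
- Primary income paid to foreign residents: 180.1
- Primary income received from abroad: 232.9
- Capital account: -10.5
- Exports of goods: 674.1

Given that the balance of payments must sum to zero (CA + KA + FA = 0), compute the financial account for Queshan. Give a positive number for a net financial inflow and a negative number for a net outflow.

Goods balance = 674.1 - 1425.3 = -751.2
Services balance = 444.1 - 288.9 = 155.2
Trade balance (goods + services) = -751.2 + 155.2 = -596.0
Net primary income = 232.9 - 180.1 = 52.8
Net secondary income = 164.3 - 53.9 = 110.4
Current account = -596.0 + 52.8 + 110.4 = -432.8
Financial account = -(-432.8 + (-10.5)) = 443.3

443.3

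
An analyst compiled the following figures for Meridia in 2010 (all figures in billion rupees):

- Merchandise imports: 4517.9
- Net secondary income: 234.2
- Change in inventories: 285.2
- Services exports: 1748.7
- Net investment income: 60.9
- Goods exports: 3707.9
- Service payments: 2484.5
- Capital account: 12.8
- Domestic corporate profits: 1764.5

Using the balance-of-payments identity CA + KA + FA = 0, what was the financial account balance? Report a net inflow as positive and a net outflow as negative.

1237.9

Goods balance = 3707.9 - 4517.9 = -810.0
Services balance = 1748.7 - 2484.5 = -735.8
Trade balance (goods + services) = -810.0 + (-735.8) = -1545.8
Net primary income = 60.9
Net secondary income = 234.2
Current account = -1545.8 + 60.9 + 234.2 = -1250.7
Financial account = -(-1250.7 + 12.8) = 1237.9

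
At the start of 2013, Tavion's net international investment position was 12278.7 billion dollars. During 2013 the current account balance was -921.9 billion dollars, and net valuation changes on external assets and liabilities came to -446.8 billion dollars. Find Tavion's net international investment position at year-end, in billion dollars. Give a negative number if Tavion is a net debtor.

10910.0

Change in NIIP = current account + net valuation change = -921.9 + (-446.8) = -1368.7
End-of-year NIIP = 12278.7 + (-1368.7) = 10910.0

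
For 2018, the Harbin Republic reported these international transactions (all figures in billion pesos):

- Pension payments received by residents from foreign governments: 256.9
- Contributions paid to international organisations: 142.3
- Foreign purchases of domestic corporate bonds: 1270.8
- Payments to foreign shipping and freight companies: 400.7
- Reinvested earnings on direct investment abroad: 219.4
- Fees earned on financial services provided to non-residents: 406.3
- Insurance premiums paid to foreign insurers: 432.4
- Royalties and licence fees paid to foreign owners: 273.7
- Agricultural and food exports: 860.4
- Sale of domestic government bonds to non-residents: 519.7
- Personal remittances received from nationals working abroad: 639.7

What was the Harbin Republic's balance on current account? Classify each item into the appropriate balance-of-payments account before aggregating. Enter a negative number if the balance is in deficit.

Goods: 860.4
Services: -432.4 + 406.3 - 400.7 - 273.7 = -700.5
Primary income: 219.4
Secondary income: 639.7 - 142.3 + 256.9 = 754.3
Current account = 860.4 + (-700.5) + 219.4 + 754.3 = 1133.6
(Excluded from the current account — financial account: foreign purchases of domestic corporate bonds 1270.8, sale of domestic government bonds to non-residents 519.7.)

1133.6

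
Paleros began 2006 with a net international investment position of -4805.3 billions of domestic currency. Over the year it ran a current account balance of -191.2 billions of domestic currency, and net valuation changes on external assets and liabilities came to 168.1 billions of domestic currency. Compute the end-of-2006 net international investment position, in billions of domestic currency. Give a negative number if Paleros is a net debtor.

-4828.4

Change in NIIP = current account + net valuation change = -191.2 + 168.1 = -23.1
End-of-year NIIP = -4805.3 + (-23.1) = -4828.4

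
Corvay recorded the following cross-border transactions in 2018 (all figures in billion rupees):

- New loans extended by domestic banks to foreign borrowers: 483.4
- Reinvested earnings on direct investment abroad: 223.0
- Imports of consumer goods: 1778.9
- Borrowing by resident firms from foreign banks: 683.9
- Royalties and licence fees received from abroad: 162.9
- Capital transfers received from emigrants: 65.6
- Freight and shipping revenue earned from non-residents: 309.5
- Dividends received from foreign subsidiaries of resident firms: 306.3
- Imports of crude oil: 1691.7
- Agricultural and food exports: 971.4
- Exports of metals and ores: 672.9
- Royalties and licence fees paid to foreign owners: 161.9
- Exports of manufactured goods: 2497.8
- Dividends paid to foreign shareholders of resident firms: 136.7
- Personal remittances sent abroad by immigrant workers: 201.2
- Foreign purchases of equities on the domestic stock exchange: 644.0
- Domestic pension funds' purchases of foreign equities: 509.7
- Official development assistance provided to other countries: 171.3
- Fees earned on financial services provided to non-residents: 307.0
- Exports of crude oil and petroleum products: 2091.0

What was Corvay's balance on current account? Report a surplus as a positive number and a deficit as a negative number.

3400.1

Goods: 2091.0 + 971.4 + 672.9 - 1778.9 + 2497.8 - 1691.7 = 2762.5
Services: -161.9 + 307.0 + 162.9 + 309.5 = 617.5
Primary income: 306.3 + 223.0 - 136.7 = 392.6
Secondary income: -201.2 - 171.3 = -372.5
Current account = 2762.5 + 617.5 + 392.6 + (-372.5) = 3400.1
(Excluded from the current account — financial account: new loans extended by domestic banks to foreign borrowers 483.4, borrowing by resident firms from foreign banks 683.9, foreign purchases of equities on the domestic stock exchange 644.0, domestic pension funds' purchases of foreign equities 509.7; capital account: capital transfers received from emigrants 65.6.)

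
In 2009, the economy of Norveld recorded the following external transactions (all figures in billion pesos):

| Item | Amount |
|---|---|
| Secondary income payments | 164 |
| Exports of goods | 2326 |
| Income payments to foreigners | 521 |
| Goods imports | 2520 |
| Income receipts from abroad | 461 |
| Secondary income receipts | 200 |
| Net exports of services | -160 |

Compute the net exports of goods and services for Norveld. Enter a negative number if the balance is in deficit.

-354

Goods balance = 2326 - 2520 = -194
Services balance = -160
Trade balance (goods + services) = -194 + (-160) = -354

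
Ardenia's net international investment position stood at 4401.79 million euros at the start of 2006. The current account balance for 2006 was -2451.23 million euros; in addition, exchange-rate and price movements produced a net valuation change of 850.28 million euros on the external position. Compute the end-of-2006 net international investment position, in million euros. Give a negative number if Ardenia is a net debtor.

2800.84

Change in NIIP = current account + net valuation change = -2451.23 + 850.28 = -1600.95
End-of-year NIIP = 4401.79 + (-1600.95) = 2800.84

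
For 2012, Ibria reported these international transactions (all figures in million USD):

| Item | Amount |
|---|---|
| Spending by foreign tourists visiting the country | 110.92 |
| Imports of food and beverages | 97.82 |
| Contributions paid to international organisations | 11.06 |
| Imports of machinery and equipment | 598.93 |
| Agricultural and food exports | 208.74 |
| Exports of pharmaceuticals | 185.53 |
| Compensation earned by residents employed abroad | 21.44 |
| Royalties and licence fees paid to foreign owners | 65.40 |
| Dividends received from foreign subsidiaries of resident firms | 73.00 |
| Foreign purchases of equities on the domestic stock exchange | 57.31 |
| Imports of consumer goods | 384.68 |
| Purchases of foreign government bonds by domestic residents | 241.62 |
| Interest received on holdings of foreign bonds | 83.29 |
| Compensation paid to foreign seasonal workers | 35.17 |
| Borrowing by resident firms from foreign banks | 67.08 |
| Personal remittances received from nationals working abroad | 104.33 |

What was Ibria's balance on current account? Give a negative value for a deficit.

Goods: -97.82 - 598.93 - 384.68 + 208.74 + 185.53 = -687.16
Services: -65.40 + 110.92 = 45.52
Primary income: 73.00 + 21.44 - 35.17 + 83.29 = 142.56
Secondary income: -11.06 + 104.33 = 93.27
Current account = (-687.16) + 45.52 + 142.56 + 93.27 = -405.81
(Excluded from the current account — financial account: foreign purchases of equities on the domestic stock exchange 57.31, purchases of foreign government bonds by domestic residents 241.62, borrowing by resident firms from foreign banks 67.08.)

-405.81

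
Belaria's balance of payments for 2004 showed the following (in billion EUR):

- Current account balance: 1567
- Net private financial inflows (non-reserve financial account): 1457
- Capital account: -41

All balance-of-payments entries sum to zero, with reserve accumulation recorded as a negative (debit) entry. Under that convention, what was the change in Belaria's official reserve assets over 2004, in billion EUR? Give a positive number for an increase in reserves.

2983

Official reserve transactions balance = -(1567 + (-41) + 1457) = -2983
An accumulation of reserves is recorded as a debit (negative entry), so the change in the stock of reserves is the negative of that balance.
Change in official reserves = -(-2983) = 2983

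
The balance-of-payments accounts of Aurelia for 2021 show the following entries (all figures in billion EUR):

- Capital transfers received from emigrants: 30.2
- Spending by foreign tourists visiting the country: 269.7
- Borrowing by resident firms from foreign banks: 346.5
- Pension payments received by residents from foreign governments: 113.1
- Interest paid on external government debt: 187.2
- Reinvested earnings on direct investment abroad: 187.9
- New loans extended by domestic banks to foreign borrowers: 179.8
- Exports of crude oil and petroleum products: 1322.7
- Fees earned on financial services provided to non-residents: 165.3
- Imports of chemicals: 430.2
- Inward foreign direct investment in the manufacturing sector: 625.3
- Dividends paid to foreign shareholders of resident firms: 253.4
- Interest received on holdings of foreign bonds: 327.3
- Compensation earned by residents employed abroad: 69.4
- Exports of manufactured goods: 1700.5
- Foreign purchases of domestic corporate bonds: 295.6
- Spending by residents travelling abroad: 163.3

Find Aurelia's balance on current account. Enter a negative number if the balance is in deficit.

Goods: -430.2 + 1322.7 + 1700.5 = 2593.0
Services: -163.3 + 165.3 + 269.7 = 271.7
Primary income: 69.4 - 253.4 + 187.9 - 187.2 + 327.3 = 144.0
Secondary income: 113.1
Current account = 2593.0 + 271.7 + 144.0 + 113.1 = 3121.8
(Excluded from the current account — capital account: capital transfers received from emigrants 30.2; financial account: borrowing by resident firms from foreign banks 346.5, new loans extended by domestic banks to foreign borrowers 179.8, inward foreign direct investment in the manufacturing sector 625.3, foreign purchases of domestic corporate bonds 295.6.)

3121.8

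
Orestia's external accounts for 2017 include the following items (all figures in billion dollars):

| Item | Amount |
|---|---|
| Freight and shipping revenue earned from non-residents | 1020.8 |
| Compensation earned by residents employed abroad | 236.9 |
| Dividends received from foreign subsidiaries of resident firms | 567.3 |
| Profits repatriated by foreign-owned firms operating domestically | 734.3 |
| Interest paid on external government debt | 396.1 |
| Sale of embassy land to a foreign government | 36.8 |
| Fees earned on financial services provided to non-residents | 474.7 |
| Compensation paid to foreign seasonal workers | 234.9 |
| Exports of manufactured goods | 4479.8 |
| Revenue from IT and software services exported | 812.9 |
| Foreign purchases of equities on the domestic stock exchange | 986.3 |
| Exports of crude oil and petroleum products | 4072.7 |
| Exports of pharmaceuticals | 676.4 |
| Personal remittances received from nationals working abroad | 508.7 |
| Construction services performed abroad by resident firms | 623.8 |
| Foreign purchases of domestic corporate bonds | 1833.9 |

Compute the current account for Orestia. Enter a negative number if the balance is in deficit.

Goods: 4479.8 + 676.4 + 4072.7 = 9228.9
Services: 812.9 + 474.7 + 1020.8 + 623.8 = 2932.2
Primary income: 236.9 - 234.9 - 396.1 + 567.3 - 734.3 = -561.1
Secondary income: 508.7
Current account = 9228.9 + 2932.2 + (-561.1) + 508.7 = 12108.7
(Excluded from the current account — capital account: sale of embassy land to a foreign government 36.8; financial account: foreign purchases of equities on the domestic stock exchange 986.3, foreign purchases of domestic corporate bonds 1833.9.)

12108.7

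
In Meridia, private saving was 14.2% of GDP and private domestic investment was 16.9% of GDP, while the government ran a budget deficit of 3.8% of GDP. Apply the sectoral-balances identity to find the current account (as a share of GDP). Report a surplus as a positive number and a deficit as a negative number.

By the sectoral-balances identity, CA = (S_private - I) + (T - G).
Private balance = 14.2 - 16.9 = -2.7
Government balance (T - G) = -3.8
CA = -2.7 + (-3.8) = -6.5

-6.5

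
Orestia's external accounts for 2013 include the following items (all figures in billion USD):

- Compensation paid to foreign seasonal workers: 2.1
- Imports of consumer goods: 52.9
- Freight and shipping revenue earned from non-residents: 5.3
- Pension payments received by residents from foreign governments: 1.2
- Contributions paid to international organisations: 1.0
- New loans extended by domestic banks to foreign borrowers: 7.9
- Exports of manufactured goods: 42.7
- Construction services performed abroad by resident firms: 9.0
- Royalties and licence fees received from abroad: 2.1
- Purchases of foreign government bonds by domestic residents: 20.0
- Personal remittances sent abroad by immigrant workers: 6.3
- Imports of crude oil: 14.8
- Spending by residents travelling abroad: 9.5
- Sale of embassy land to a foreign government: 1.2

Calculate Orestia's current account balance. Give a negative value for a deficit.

Goods: -52.9 - 14.8 + 42.7 = -25.0
Services: 5.3 - 9.5 + 9.0 + 2.1 = 6.9
Primary income: -2.1
Secondary income: -1.0 - 6.3 + 1.2 = -6.1
Current account = (-25.0) + 6.9 + (-2.1) + (-6.1) = -26.3
(Excluded from the current account — financial account: new loans extended by domestic banks to foreign borrowers 7.9, purchases of foreign government bonds by domestic residents 20.0; capital account: sale of embassy land to a foreign government 1.2.)

-26.3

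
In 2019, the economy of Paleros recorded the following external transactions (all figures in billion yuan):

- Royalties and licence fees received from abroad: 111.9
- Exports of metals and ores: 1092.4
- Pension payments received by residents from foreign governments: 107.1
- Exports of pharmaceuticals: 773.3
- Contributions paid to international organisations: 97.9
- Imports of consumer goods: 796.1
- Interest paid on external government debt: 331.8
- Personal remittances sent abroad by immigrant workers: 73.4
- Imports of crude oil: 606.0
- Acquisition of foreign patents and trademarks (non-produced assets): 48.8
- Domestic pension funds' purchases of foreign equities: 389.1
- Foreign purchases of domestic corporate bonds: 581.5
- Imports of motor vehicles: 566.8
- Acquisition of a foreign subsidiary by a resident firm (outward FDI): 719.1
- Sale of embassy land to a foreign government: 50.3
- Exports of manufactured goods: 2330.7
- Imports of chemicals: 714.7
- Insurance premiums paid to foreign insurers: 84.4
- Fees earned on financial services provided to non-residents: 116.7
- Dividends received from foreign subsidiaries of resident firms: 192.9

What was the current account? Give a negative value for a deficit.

Goods: -606.0 + 773.3 - 714.7 + 2330.7 - 566.8 + 1092.4 - 796.1 = 1512.8
Services: 111.9 - 84.4 + 116.7 = 144.2
Primary income: 192.9 - 331.8 = -138.9
Secondary income: 107.1 - 73.4 - 97.9 = -64.2
Current account = 1512.8 + 144.2 + (-138.9) + (-64.2) = 1453.9
(Excluded from the current account — capital account: acquisition of foreign patents and trademarks (non-produced assets) 48.8, sale of embassy land to a foreign government 50.3; financial account: domestic pension funds' purchases of foreign equities 389.1, foreign purchases of domestic corporate bonds 581.5, acquisition of a foreign subsidiary by a resident firm (outward FDI) 719.1.)

1453.9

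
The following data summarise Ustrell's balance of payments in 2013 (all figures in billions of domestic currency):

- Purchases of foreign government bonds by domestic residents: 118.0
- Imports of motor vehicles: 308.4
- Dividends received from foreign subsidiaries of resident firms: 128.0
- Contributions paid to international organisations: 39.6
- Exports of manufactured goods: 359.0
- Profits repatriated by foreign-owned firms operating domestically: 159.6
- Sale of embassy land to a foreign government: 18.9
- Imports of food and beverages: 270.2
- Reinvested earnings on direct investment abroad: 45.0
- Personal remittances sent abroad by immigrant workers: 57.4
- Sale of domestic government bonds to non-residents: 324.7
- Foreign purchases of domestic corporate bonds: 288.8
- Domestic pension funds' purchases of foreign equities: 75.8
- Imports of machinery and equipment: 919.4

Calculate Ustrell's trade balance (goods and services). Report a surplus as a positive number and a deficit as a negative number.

Goods: -308.4 - 270.2 + 359.0 - 919.4 = -1139.0
Trade balance = -1139.0 + 0.0 = -1139.0
(Excluded from the trade balance — financial account: purchases of foreign government bonds by domestic residents 118.0, sale of domestic government bonds to non-residents 324.7, foreign purchases of domestic corporate bonds 288.8, domestic pension funds' purchases of foreign equities 75.8; primary income: dividends received from foreign subsidiaries of resident firms 128.0, profits repatriated by foreign-owned firms operating domestically 159.6, reinvested earnings on direct investment abroad 45.0; secondary income: contributions paid to international organisations 39.6, personal remittances sent abroad by immigrant workers 57.4; capital account: sale of embassy land to a foreign government 18.9.)

-1139.0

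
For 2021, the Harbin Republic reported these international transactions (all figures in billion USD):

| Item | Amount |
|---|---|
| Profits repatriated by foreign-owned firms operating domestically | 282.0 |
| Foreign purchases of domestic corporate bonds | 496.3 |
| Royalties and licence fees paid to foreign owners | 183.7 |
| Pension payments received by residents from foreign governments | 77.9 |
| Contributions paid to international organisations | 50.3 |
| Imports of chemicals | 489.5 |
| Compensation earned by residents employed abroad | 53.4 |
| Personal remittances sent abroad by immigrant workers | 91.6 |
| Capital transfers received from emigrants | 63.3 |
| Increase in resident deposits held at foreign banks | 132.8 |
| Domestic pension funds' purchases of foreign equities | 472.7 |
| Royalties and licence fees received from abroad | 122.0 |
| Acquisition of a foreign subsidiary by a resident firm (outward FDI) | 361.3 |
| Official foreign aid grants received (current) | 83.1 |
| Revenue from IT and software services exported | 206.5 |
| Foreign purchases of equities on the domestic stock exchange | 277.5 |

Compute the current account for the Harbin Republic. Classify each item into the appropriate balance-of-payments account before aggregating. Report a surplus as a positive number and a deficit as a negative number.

-554.2

Goods: -489.5
Services: -183.7 + 122.0 + 206.5 = 144.8
Primary income: -282.0 + 53.4 = -228.6
Secondary income: -50.3 - 91.6 + 77.9 + 83.1 = 19.1
Current account = (-489.5) + 144.8 + (-228.6) + 19.1 = -554.2
(Excluded from the current account — financial account: foreign purchases of domestic corporate bonds 496.3, increase in resident deposits held at foreign banks 132.8, domestic pension funds' purchases of foreign equities 472.7, acquisition of a foreign subsidiary by a resident firm (outward FDI) 361.3, foreign purchases of equities on the domestic stock exchange 277.5; capital account: capital transfers received from emigrants 63.3.)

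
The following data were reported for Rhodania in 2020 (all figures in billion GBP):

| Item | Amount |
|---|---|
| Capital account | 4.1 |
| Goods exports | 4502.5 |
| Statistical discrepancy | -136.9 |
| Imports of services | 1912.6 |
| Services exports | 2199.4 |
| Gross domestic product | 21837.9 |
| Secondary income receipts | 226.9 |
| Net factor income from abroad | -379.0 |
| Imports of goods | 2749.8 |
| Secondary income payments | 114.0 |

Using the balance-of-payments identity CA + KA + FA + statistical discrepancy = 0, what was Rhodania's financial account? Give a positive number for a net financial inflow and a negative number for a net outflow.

Goods balance = 4502.5 - 2749.8 = 1752.7
Services balance = 2199.4 - 1912.6 = 286.8
Trade balance (goods + services) = 1752.7 + 286.8 = 2039.5
Net primary income = -379.0
Net secondary income = 226.9 - 114.0 = 112.9
Current account = 2039.5 + (-379.0) + 112.9 = 1773.4
Financial account = -(1773.4 + 4.1 + (-136.9)) = -1640.6

-1640.6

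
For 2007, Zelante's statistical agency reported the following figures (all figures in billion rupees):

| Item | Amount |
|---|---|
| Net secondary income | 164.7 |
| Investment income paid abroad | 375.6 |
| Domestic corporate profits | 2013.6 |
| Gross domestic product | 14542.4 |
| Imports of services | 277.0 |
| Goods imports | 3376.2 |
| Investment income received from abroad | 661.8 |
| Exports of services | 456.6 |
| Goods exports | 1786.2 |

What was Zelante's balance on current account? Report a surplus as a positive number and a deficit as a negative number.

-959.5

Goods balance = 1786.2 - 3376.2 = -1590.0
Services balance = 456.6 - 277.0 = 179.6
Trade balance (goods + services) = -1590.0 + 179.6 = -1410.4
Net primary income = 661.8 - 375.6 = 286.2
Net secondary income = 164.7
Current account = -1410.4 + 286.2 + 164.7 = -959.5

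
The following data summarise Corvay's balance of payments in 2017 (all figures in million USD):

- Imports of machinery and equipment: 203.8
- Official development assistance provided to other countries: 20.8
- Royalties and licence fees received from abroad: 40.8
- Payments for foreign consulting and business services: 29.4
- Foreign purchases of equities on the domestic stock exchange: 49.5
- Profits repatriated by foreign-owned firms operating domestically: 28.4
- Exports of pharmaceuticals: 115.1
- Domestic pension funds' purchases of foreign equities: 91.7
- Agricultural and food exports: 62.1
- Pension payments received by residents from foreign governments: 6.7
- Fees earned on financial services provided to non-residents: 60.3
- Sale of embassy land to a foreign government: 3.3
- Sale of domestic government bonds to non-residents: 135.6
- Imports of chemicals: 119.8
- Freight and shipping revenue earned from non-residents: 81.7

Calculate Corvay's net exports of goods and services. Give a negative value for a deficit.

Goods: -119.8 - 203.8 + 62.1 + 115.1 = -146.4
Services: 40.8 + 81.7 + 60.3 - 29.4 = 153.4
Trade balance = -146.4 + 153.4 = 7.0
(Excluded from the trade balance — secondary income: official development assistance provided to other countries 20.8, pension payments received by residents from foreign governments 6.7; financial account: foreign purchases of equities on the domestic stock exchange 49.5, domestic pension funds' purchases of foreign equities 91.7, sale of domestic government bonds to non-residents 135.6; primary income: profits repatriated by foreign-owned firms operating domestically 28.4; capital account: sale of embassy land to a foreign government 3.3.)

7.0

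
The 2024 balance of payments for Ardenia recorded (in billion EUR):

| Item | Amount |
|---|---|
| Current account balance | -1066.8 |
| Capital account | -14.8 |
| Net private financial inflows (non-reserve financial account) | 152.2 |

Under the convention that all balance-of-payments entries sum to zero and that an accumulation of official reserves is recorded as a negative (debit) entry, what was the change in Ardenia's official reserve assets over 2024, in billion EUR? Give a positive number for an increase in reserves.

-929.4

Official reserve transactions balance = -((-1066.8) + (-14.8) + 152.2) = 929.4
An accumulation of reserves is recorded as a debit (negative entry), so the change in the stock of reserves is the negative of that balance.
Change in official reserves = -(929.4) = -929.4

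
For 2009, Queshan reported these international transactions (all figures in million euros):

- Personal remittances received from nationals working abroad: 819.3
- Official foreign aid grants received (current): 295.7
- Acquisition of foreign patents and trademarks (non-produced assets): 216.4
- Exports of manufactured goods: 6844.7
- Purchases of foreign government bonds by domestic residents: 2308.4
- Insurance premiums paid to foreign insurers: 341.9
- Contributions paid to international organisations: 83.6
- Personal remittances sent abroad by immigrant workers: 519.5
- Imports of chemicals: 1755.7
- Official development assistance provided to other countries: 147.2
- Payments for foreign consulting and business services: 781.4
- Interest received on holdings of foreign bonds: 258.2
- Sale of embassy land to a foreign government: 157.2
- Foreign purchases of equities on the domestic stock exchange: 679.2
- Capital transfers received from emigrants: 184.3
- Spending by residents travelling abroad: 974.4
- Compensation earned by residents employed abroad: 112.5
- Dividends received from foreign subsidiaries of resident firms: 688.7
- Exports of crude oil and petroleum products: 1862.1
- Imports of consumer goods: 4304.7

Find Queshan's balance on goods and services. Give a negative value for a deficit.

Goods: 6844.7 - 1755.7 + 1862.1 - 4304.7 = 2646.4
Services: -781.4 - 341.9 - 974.4 = -2097.7
Trade balance = 2646.4 + (-2097.7) = 548.7
(Excluded from the trade balance — secondary income: personal remittances received from nationals working abroad 819.3, official foreign aid grants received (current) 295.7, contributions paid to international organisations 83.6, personal remittances sent abroad by immigrant workers 519.5, official development assistance provided to other countries 147.2; capital account: acquisition of foreign patents and trademarks (non-produced assets) 216.4, sale of embassy land to a foreign government 157.2, capital transfers received from emigrants 184.3; financial account: purchases of foreign government bonds by domestic residents 2308.4, foreign purchases of equities on the domestic stock exchange 679.2; primary income: interest received on holdings of foreign bonds 258.2, compensation earned by residents employed abroad 112.5, dividends received from foreign subsidiaries of resident firms 688.7.)

548.7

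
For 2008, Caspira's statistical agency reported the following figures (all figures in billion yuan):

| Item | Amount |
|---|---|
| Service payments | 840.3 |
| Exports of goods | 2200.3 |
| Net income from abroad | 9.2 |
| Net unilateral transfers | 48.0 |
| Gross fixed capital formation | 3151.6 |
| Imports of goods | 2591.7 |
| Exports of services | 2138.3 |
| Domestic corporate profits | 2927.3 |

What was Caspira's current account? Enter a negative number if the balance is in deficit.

Goods balance = 2200.3 - 2591.7 = -391.4
Services balance = 2138.3 - 840.3 = 1298.0
Trade balance (goods + services) = -391.4 + 1298.0 = 906.6
Net primary income = 9.2
Net secondary income = 48.0
Current account = 906.6 + 9.2 + 48.0 = 963.8

963.8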